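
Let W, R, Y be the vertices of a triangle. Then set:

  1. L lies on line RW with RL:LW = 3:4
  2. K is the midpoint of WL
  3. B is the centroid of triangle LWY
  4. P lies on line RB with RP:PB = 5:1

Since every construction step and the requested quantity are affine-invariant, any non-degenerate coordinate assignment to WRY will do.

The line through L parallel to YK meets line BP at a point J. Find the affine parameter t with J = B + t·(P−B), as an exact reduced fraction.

Work in coordinates with W = (0, 0), R = (1, 0), Y = (0, 1).
1. L lies on line RW with RL:LW = 3:4 ⇒ L = (4/7, 0)
2. K is the midpoint of WL ⇒ K = (2/7, 0)
3. B is the centroid of triangle LWY ⇒ B = (4/21, 1/3)
4. P lies on line RB with RP:PB = 5:1 ⇒ P = (41/126, 5/18)
through L parallel to YK: direction (2/7, -1); meets BP at J = (18/35, 1/5)
J = B + t·(P−B) with t = 12/5

t = 12/5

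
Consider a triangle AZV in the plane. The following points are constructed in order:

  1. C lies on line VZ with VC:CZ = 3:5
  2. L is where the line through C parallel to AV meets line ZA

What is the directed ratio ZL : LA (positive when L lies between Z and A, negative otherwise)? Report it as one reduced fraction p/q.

ZL:LA = 5/3

Set A = (0, 0), Z = (1, 0), V = (0, 1); any affine frame gives the same invariant.
1. C lies on line VZ with VC:CZ = 3:5 ⇒ C = (3/8, 5/8)
2. L is where the line through C parallel to AV meets line ZA ⇒ L = (3/8, 0)
L = Z + t·(A−Z) with t = 5/8, so ZL:LA = t:(1−t) = 5/8:3/8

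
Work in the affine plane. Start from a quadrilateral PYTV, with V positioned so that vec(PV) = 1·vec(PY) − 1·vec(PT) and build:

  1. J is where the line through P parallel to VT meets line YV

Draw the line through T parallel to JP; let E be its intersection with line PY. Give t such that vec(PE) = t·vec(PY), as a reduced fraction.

Set P = (0, 0), Y = (1, 0), T = (0, 1), V = (1, -1); any affine frame gives the same invariant.
1. J is where the line through P parallel to VT meets line YV ⇒ J = (1, -2)
through T parallel to JP: direction (-1, 2); meets PY at E = (1/2, 0)
E = P + t·(Y−P) with t = 1/2

t = 1/2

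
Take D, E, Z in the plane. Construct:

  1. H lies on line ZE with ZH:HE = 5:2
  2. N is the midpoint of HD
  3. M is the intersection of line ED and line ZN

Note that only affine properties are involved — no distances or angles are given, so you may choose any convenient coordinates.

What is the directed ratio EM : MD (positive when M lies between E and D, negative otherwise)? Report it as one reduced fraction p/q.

Assign D = (0, 0), E = (1, 0), Z = (0, 1) — the answer is frame-independent, so this choice is without loss of generality.
1. H lies on line ZE with ZH:HE = 5:2 ⇒ H = (5/7, 2/7)
2. N is the midpoint of HD ⇒ N = (5/14, 1/7)
3. M is the intersection of line ED and line ZN ⇒ M = (5/12, 0)
M = E + t·(D−E) with t = 7/12, so EM:MD = t:(1−t) = 7/12:5/12

EM:MD = 7/5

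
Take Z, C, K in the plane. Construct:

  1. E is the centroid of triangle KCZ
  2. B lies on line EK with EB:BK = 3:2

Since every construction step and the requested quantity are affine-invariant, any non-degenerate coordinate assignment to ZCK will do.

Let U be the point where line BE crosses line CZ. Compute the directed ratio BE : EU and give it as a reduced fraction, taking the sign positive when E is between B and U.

BE:EU = 6/5

Assign Z = (0, 0), C = (1, 0), K = (0, 1) — the answer is frame-independent, so this choice is without loss of generality.
1. E is the centroid of triangle KCZ ⇒ E = (1/3, 1/3)
2. B lies on line EK with EB:BK = 3:2 ⇒ B = (2/15, 11/15)
line BE meets CZ at U = (1/2, 0)
E = B + t·(U−B) with t = 6/11, so BE:EU = 6/11:5/11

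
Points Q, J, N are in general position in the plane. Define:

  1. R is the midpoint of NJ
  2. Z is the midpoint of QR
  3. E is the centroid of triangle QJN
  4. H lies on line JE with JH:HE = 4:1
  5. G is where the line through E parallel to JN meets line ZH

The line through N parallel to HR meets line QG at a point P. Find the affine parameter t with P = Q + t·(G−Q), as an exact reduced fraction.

Set Q = (0, 0), J = (1, 0), N = (0, 1); any affine frame gives the same invariant.
1. R is the midpoint of NJ ⇒ R = (1/2, 1/2)
2. Z is the midpoint of QR ⇒ Z = (1/4, 1/4)
3. E is the centroid of triangle QJN ⇒ E = (1/3, 1/3)
4. H lies on line JE with JH:HE = 4:1 ⇒ H = (7/15, 4/15)
5. G is where the line through E parallel to JN meets line ZH ⇒ G = (17/42, 11/42)
through N parallel to HR: direction (1/30, 7/30); meets QG at P = (-17/108, -11/108)
P = Q + t·(G−Q) with t = -7/18

t = -7/18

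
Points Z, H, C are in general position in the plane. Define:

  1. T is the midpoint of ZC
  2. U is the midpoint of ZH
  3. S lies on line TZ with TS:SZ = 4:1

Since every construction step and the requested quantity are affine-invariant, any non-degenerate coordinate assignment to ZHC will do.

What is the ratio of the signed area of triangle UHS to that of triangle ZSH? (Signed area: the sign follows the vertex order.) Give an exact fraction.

[UHS]:[ZSH] = -1/2

Work in coordinates with Z = (0, 0), H = (1, 0), C = (0, 1).
1. T is the midpoint of ZC ⇒ T = (0, 1/2)
2. U is the midpoint of ZH ⇒ U = (1/2, 0)
3. S lies on line TZ with TS:SZ = 4:1 ⇒ S = (0, 1/10)
2·[UHS] = 1/20, 2·[ZSH] = -1/10
[UHS]:[ZSH] = 1/20:-1/10 = -1/2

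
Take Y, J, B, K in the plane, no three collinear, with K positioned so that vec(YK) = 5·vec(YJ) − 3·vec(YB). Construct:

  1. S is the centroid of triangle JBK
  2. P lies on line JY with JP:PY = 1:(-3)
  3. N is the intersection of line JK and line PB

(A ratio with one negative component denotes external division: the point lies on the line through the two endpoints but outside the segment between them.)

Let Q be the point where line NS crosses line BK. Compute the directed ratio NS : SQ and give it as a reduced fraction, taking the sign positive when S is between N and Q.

NS:SQ = 5

Choose coordinates Y = (0, 0), J = (1, 0), B = (0, 1), K = (5, -3).
1. S is the centroid of triangle JBK ⇒ S = (2, -2/3)
2. P lies on line JY with JP:PY = 1:(-3) ⇒ P = (3/2, 0)
3. N is the intersection of line JK and line PB ⇒ N = (-3, 3)
line NS meets BK at Q = (3, -7/5)
S = N + t·(Q−N) with t = 5/6, so NS:SQ = 5/6:1/6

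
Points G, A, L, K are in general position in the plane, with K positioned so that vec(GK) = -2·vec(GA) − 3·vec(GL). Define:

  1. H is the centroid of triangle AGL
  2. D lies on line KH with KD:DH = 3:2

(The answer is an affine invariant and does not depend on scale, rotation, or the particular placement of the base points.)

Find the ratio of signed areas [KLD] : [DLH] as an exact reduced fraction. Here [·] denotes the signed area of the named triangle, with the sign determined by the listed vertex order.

[KLD]:[DLH] = 3/2

Choose coordinates G = (0, 0), A = (1, 0), L = (0, 1), K = (-2, -3).
1. H is the centroid of triangle AGL ⇒ H = (1/3, 1/3)
2. D lies on line KH with KD:DH = 3:2 ⇒ D = (-3/5, -1)
2·[KLD] = -8/5, 2·[DLH] = -16/15
[KLD]:[DLH] = -8/5:-16/15 = 3/2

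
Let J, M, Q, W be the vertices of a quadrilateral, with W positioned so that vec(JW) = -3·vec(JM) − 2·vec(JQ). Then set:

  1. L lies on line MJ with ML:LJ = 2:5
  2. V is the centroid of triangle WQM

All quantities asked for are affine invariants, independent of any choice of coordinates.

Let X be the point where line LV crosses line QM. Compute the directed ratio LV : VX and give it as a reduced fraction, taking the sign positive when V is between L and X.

Choose coordinates J = (0, 0), M = (1, 0), Q = (0, 1), W = (-3, -2).
1. L lies on line MJ with ML:LJ = 2:5 ⇒ L = (5/7, 0)
2. V is the centroid of triangle WQM ⇒ V = (-2/3, -1/3)
line LV meets QM at X = (17/18, 1/18)
V = L + t·(X−L) with t = -6, so LV:VX = -6:7

LV:VX = -6/7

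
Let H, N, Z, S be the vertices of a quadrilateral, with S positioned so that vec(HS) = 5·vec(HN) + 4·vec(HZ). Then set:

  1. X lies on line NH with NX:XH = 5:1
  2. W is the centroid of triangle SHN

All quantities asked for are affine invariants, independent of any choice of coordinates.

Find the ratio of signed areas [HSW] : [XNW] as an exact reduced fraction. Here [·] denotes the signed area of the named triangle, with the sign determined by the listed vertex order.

Set H = (0, 0), N = (1, 0), Z = (0, 1), S = (5, 4); any affine frame gives the same invariant.
1. X lies on line NH with NX:XH = 5:1 ⇒ X = (1/6, 0)
2. W is the centroid of triangle SHN ⇒ W = (2, 4/3)
2·[HSW] = -4/3, 2·[XNW] = 10/9
[HSW]:[XNW] = -4/3:10/9 = -6/5

[HSW]:[XNW] = -6/5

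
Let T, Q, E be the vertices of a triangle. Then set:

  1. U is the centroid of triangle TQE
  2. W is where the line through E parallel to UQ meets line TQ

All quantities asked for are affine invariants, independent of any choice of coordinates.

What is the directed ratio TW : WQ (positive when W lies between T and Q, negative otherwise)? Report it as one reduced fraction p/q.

Assign T = (0, 0), Q = (1, 0), E = (0, 1) — the answer is frame-independent, so this choice is without loss of generality.
1. U is the centroid of triangle TQE ⇒ U = (1/3, 1/3)
2. W is where the line through E parallel to UQ meets line TQ ⇒ W = (2, 0)
W = T + t·(Q−T) with t = 2, so TW:WQ = t:(1−t) = 2:-1

TW:WQ = -2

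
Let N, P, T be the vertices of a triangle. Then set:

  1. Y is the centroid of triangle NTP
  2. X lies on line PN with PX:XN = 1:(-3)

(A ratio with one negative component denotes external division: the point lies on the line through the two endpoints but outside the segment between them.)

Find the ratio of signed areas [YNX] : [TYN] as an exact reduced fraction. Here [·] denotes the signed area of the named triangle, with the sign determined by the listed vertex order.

[YNX]:[TYN] = -3/2

Set N = (0, 0), P = (1, 0), T = (0, 1); any affine frame gives the same invariant.
1. Y is the centroid of triangle NTP ⇒ Y = (1/3, 1/3)
2. X lies on line PN with PX:XN = 1:(-3) ⇒ X = (3/2, 0)
2·[YNX] = 1/2, 2·[TYN] = -1/3
[YNX]:[TYN] = 1/2:-1/3 = -3/2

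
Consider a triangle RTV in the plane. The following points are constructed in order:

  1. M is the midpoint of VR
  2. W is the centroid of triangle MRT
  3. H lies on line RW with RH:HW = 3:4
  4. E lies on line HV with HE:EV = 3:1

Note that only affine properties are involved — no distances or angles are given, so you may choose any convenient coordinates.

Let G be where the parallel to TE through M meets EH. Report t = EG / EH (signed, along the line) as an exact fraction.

t = 16/33

Assign R = (0, 0), T = (1, 0), V = (0, 1) — the answer is frame-independent, so this choice is without loss of generality.
1. M is the midpoint of VR ⇒ M = (0, 1/2)
2. W is the centroid of triangle MRT ⇒ W = (1/3, 1/6)
3. H lies on line RW with RH:HW = 3:4 ⇒ H = (1/7, 1/14)
4. E lies on line HV with HE:EV = 3:1 ⇒ E = (1/28, 43/56)
through M parallel to TE: direction (-27/28, 43/56); meets EH at G = (27/308, 265/616)
G = E + t·(H−E) with t = 16/33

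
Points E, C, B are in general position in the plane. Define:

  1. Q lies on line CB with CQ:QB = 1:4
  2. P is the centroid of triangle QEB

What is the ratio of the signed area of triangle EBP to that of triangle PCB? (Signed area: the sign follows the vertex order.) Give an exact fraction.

Set E = (0, 0), C = (1, 0), B = (0, 1); any affine frame gives the same invariant.
1. Q lies on line CB with CQ:QB = 1:4 ⇒ Q = (4/5, 1/5)
2. P is the centroid of triangle QEB ⇒ P = (4/15, 2/5)
2·[EBP] = -4/15, 2·[PCB] = 1/3
[EBP]:[PCB] = -4/15:1/3 = -4/5

[EBP]:[PCB] = -4/5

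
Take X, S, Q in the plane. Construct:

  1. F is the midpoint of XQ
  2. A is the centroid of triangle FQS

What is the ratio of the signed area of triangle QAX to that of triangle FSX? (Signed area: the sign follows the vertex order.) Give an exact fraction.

Set X = (0, 0), S = (1, 0), Q = (0, 1); any affine frame gives the same invariant.
1. F is the midpoint of XQ ⇒ F = (0, 1/2)
2. A is the centroid of triangle FQS ⇒ A = (1/3, 1/2)
2·[QAX] = -1/3, 2·[FSX] = -1/2
[QAX]:[FSX] = -1/3:-1/2 = 2/3

[QAX]:[FSX] = 2/3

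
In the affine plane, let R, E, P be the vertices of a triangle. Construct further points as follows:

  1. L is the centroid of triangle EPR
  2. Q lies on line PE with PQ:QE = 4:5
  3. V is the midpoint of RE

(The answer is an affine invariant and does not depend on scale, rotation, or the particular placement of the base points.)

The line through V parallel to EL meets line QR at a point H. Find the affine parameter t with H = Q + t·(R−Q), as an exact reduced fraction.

t = 19/28

Set R = (0, 0), E = (1, 0), P = (0, 1); any affine frame gives the same invariant.
1. L is the centroid of triangle EPR ⇒ L = (1/3, 1/3)
2. Q lies on line PE with PQ:QE = 4:5 ⇒ Q = (4/9, 5/9)
3. V is the midpoint of RE ⇒ V = (1/2, 0)
through V parallel to EL: direction (-2/3, 1/3); meets QR at H = (1/7, 5/28)
H = Q + t·(R−Q) with t = 19/28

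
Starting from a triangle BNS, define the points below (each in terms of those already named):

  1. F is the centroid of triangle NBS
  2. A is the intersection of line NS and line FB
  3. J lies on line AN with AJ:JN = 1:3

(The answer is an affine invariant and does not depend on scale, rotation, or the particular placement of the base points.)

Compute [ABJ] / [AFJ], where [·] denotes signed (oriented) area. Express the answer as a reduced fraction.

[ABJ]:[AFJ] = 3

Set B = (0, 0), N = (1, 0), S = (0, 1); any affine frame gives the same invariant.
1. F is the centroid of triangle NBS ⇒ F = (1/3, 1/3)
2. A is the intersection of line NS and line FB ⇒ A = (1/2, 1/2)
3. J lies on line AN with AJ:JN = 1:3 ⇒ J = (5/8, 3/8)
2·[ABJ] = 1/8, 2·[AFJ] = 1/24
[ABJ]:[AFJ] = 1/8:1/24 = 3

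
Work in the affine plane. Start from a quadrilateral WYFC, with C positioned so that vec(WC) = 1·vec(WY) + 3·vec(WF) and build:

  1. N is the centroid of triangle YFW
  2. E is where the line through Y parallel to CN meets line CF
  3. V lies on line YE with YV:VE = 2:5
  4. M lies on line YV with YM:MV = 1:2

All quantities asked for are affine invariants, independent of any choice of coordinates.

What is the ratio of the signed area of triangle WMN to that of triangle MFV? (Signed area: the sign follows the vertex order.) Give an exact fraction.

[WMN]:[MFV] = -2/15

Assign W = (0, 0), Y = (1, 0), F = (0, 1), C = (1, 3) — the answer is frame-independent, so this choice is without loss of generality.
1. N is the centroid of triangle YFW ⇒ N = (1/3, 1/3)
2. E is where the line through Y parallel to CN meets line CF ⇒ E = (5/2, 6)
3. V lies on line YE with YV:VE = 2:5 ⇒ V = (10/7, 12/7)
4. M lies on line YV with YM:MV = 1:2 ⇒ M = (8/7, 4/7)
2·[WMN] = 4/21, 2·[MFV] = -10/7
[WMN]:[MFV] = 4/21:-10/7 = -2/15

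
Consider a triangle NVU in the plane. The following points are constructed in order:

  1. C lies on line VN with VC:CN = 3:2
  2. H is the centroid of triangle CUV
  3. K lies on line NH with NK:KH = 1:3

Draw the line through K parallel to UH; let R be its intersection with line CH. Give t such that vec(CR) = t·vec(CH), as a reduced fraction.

t = -3/4

Work in coordinates with N = (0, 0), V = (1, 0), U = (0, 1).
1. C lies on line VN with VC:CN = 3:2 ⇒ C = (2/5, 0)
2. H is the centroid of triangle CUV ⇒ H = (7/15, 1/3)
3. K lies on line NH with NK:KH = 1:3 ⇒ K = (7/60, 1/12)
through K parallel to UH: direction (7/15, -2/3); meets CH at R = (7/20, -1/4)
R = C + t·(H−C) with t = -3/4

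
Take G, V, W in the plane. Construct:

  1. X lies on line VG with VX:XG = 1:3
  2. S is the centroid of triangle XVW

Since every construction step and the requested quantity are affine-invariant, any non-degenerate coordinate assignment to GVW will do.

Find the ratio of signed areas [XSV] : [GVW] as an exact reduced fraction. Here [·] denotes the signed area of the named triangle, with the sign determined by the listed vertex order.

[XSV]:[GVW] = -1/12

Set G = (0, 0), V = (1, 0), W = (0, 1); any affine frame gives the same invariant.
1. X lies on line VG with VX:XG = 1:3 ⇒ X = (3/4, 0)
2. S is the centroid of triangle XVW ⇒ S = (7/12, 1/3)
2·[XSV] = -1/12, 2·[GVW] = 1
[XSV]:[GVW] = -1/12:1 = -1/12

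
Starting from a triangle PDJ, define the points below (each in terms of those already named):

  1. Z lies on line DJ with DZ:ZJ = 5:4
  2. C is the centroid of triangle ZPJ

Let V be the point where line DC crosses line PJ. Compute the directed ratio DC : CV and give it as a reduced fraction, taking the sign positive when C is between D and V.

Choose coordinates P = (0, 0), D = (1, 0), J = (0, 1).
1. Z lies on line DJ with DZ:ZJ = 5:4 ⇒ Z = (4/9, 5/9)
2. C is the centroid of triangle ZPJ ⇒ C = (4/27, 14/27)
line DC meets PJ at V = (0, 14/23)
C = D + t·(V−D) with t = 23/27, so DC:CV = 23/27:4/27

DC:CV = 23/4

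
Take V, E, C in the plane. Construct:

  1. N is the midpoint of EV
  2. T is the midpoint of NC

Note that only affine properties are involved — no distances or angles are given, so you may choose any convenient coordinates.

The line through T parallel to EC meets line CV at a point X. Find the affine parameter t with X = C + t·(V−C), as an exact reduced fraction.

t = 1/4

Set V = (0, 0), E = (1, 0), C = (0, 1); any affine frame gives the same invariant.
1. N is the midpoint of EV ⇒ N = (1/2, 0)
2. T is the midpoint of NC ⇒ T = (1/4, 1/2)
through T parallel to EC: direction (-1, 1); meets CV at X = (0, 3/4)
X = C + t·(V−C) with t = 1/4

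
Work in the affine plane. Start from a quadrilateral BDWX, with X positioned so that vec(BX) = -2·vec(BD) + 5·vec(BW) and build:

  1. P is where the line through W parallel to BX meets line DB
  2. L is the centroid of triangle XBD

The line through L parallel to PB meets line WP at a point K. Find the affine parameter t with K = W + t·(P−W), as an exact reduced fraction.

t = -2/3

Work in coordinates with B = (0, 0), D = (1, 0), W = (0, 1), X = (-2, 5).
1. P is where the line through W parallel to BX meets line DB ⇒ P = (2/5, 0)
2. L is the centroid of triangle XBD ⇒ L = (-1/3, 5/3)
through L parallel to PB: direction (-2/5, 0); meets WP at K = (-4/15, 5/3)
K = W + t·(P−W) with t = -2/3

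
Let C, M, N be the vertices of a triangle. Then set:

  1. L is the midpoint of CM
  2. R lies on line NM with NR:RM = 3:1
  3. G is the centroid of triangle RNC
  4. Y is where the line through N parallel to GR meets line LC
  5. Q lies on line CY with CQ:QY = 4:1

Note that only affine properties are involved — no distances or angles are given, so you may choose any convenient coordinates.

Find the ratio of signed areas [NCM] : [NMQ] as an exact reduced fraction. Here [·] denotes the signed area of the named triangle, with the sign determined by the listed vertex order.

[NCM]:[NMQ] = 5/7

Set C = (0, 0), M = (1, 0), N = (0, 1); any affine frame gives the same invariant.
1. L is the midpoint of CM ⇒ L = (1/2, 0)
2. R lies on line NM with NR:RM = 3:1 ⇒ R = (3/4, 1/4)
3. G is the centroid of triangle RNC ⇒ G = (1/4, 5/12)
4. Y is where the line through N parallel to GR meets line LC ⇒ Y = (3, 0)
5. Q lies on line CY with CQ:QY = 4:1 ⇒ Q = (12/5, 0)
2·[NCM] = 1, 2·[NMQ] = 7/5
[NCM]:[NMQ] = 1:7/5 = 5/7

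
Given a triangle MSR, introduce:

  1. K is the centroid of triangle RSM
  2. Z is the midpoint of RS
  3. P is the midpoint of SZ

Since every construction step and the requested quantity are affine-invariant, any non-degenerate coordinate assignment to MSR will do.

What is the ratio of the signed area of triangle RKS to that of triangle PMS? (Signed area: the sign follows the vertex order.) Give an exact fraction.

[RKS]:[PMS] = 4/3

Choose coordinates M = (0, 0), S = (1, 0), R = (0, 1).
1. K is the centroid of triangle RSM ⇒ K = (1/3, 1/3)
2. Z is the midpoint of RS ⇒ Z = (1/2, 1/2)
3. P is the midpoint of SZ ⇒ P = (3/4, 1/4)
2·[RKS] = 1/3, 2·[PMS] = 1/4
[RKS]:[PMS] = 1/3:1/4 = 4/3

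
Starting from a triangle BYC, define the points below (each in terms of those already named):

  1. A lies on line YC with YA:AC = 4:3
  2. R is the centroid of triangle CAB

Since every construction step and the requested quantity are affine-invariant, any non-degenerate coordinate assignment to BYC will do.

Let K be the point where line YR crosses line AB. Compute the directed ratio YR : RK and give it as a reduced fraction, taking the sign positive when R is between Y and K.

Assign B = (0, 0), Y = (1, 0), C = (0, 1) — the answer is frame-independent, so this choice is without loss of generality.
1. A lies on line YC with YA:AC = 4:3 ⇒ A = (3/7, 4/7)
2. R is the centroid of triangle CAB ⇒ R = (1/7, 11/21)
line YR meets AB at K = (11/35, 44/105)
R = Y + t·(K−Y) with t = 5/4, so YR:RK = 5/4:-1/4

YR:RK = -5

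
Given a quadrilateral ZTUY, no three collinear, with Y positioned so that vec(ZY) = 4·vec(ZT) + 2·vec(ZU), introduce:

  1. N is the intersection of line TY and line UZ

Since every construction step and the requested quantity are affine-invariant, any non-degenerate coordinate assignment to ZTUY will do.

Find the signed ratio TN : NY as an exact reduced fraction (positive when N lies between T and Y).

Work in coordinates with Z = (0, 0), T = (1, 0), U = (0, 1), Y = (4, 2).
1. N is the intersection of line TY and line UZ ⇒ N = (0, -2/3)
N = T + t·(Y−T) with t = -1/3, so TN:NY = t:(1−t) = -1/3:4/3

TN:NY = -1/4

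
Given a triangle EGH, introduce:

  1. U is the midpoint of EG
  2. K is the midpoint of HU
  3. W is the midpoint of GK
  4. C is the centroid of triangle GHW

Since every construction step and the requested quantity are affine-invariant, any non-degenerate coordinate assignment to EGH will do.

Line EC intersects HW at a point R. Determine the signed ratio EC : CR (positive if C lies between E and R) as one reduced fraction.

EC:CR = -16

Work in coordinates with E = (0, 0), G = (1, 0), H = (0, 1).
1. U is the midpoint of EG ⇒ U = (1/2, 0)
2. K is the midpoint of HU ⇒ K = (1/4, 1/2)
3. W is the midpoint of GK ⇒ W = (5/8, 1/4)
4. C is the centroid of triangle GHW ⇒ C = (13/24, 5/12)
line EC meets HW at R = (65/128, 25/64)
C = E + t·(R−E) with t = 16/15, so EC:CR = 16/15:-1/15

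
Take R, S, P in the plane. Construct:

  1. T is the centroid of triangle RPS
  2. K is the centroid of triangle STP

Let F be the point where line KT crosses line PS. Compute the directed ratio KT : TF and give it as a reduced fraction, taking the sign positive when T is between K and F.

Choose coordinates R = (0, 0), S = (1, 0), P = (0, 1).
1. T is the centroid of triangle RPS ⇒ T = (1/3, 1/3)
2. K is the centroid of triangle STP ⇒ K = (4/9, 4/9)
line KT meets PS at F = (1/2, 1/2)
T = K + t·(F−K) with t = -2, so KT:TF = -2:3

KT:TF = -2/3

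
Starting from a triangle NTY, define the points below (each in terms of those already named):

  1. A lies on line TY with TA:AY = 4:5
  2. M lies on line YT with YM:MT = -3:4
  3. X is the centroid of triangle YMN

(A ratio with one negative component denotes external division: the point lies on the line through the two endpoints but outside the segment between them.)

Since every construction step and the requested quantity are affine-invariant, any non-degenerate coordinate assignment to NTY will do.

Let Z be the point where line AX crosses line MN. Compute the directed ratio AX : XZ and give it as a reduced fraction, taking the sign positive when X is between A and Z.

AX:XZ = 23/9

Choose coordinates N = (0, 0), T = (1, 0), Y = (0, 1).
1. A lies on line TY with TA:AY = 4:5 ⇒ A = (5/9, 4/9)
2. M lies on line YT with YM:MT = -3:4 ⇒ M = (-3, 4)
3. X is the centroid of triangle YMN ⇒ X = (-1, 5/3)
line AX meets MN at Z = (-37/23, 148/69)
X = A + t·(Z−A) with t = 23/32, so AX:XZ = 23/32:9/32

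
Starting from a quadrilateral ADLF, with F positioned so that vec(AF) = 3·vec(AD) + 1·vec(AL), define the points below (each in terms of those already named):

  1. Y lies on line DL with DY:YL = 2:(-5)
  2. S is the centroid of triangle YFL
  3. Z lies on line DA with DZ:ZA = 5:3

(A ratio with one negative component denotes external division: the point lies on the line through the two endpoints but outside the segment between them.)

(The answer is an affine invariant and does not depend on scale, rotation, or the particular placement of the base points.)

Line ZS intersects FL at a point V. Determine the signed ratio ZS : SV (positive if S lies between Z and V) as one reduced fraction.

ZS:SV = 4/5

Choose coordinates A = (0, 0), D = (1, 0), L = (0, 1), F = (3, 1).
1. Y lies on line DL with DY:YL = 2:(-5) ⇒ Y = (5/3, -2/3)
2. S is the centroid of triangle YFL ⇒ S = (14/9, 4/9)
3. Z lies on line DA with DZ:ZA = 5:3 ⇒ Z = (3/8, 0)
line ZS meets FL at V = (97/32, 1)
S = Z + t·(V−Z) with t = 4/9, so ZS:SV = 4/9:5/9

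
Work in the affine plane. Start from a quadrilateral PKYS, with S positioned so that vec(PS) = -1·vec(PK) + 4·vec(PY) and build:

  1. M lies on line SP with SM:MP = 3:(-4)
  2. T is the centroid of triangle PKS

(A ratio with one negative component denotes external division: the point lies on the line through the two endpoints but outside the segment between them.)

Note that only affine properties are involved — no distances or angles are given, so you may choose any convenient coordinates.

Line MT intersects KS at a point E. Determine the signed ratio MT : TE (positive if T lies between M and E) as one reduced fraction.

Work in coordinates with P = (0, 0), K = (1, 0), Y = (0, 1), S = (-1, 4).
1. M lies on line SP with SM:MP = 3:(-4) ⇒ M = (-4, 16)
2. T is the centroid of triangle PKS ⇒ T = (0, 4/3)
line MT meets KS at E = (-2/5, 14/5)
T = M + t·(E−M) with t = 10/9, so MT:TE = 10/9:-1/9

MT:TE = -10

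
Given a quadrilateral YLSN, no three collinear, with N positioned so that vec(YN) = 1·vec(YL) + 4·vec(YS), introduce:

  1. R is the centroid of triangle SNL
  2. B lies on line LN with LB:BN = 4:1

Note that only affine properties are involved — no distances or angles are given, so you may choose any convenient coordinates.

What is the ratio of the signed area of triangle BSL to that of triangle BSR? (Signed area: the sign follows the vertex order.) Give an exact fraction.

Assign Y = (0, 0), L = (1, 0), S = (0, 1), N = (1, 4) — the answer is frame-independent, so this choice is without loss of generality.
1. R is the centroid of triangle SNL ⇒ R = (2/3, 5/3)
2. B lies on line LN with LB:BN = 4:1 ⇒ B = (1, 16/5)
2·[BSL] = 16/5, 2·[BSR] = 4/5
[BSL]:[BSR] = 16/5:4/5 = 4

[BSL]:[BSR] = 4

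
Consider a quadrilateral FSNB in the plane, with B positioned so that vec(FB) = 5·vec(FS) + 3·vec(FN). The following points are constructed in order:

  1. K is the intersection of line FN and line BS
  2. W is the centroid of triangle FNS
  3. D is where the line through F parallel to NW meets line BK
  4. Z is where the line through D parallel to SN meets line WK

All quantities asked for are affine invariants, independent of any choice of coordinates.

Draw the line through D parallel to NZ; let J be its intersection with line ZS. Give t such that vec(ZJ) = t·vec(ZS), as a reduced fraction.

t = 30/187

Set F = (0, 0), S = (1, 0), N = (0, 1), B = (5, 3); any affine frame gives the same invariant.
1. K is the intersection of line FN and line BS ⇒ K = (0, -3/4)
2. W is the centroid of triangle FNS ⇒ W = (1/3, 1/3)
3. D is where the line through F parallel to NW meets line BK ⇒ D = (3/11, -6/11)
4. Z is where the line through D parallel to SN meets line WK ⇒ Z = (21/187, -72/187)
through D parallel to NZ: direction (21/187, -259/187); meets ZS at J = (8907/34969, -11304/34969)
J = Z + t·(S−Z) with t = 30/187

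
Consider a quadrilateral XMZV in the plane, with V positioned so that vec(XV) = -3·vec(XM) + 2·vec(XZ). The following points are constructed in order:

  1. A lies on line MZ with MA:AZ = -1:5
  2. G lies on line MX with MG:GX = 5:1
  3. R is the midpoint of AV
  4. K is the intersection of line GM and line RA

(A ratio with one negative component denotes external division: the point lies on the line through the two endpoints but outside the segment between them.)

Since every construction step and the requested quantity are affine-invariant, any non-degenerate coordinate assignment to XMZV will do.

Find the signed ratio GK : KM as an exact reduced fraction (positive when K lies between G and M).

Assign X = (0, 0), M = (1, 0), Z = (0, 1), V = (-3, 2) — the answer is frame-independent, so this choice is without loss of generality.
1. A lies on line MZ with MA:AZ = -1:5 ⇒ A = (5/4, -1/4)
2. G lies on line MX with MG:GX = 5:1 ⇒ G = (1/6, 0)
3. R is the midpoint of AV ⇒ R = (-7/8, 7/8)
4. K is the intersection of line GM and line RA ⇒ K = (7/9, 0)
K = G + t·(M−G) with t = 11/15, so GK:KM = t:(1−t) = 11/15:4/15

GK:KM = 11/4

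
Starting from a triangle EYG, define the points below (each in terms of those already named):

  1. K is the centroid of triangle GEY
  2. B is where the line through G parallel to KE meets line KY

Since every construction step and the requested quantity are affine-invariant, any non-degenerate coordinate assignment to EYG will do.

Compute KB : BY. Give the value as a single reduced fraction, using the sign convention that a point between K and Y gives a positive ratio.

KB:BY = -1/2

Choose coordinates E = (0, 0), Y = (1, 0), G = (0, 1).
1. K is the centroid of triangle GEY ⇒ K = (1/3, 1/3)
2. B is where the line through G parallel to KE meets line KY ⇒ B = (-1/3, 2/3)
B = K + t·(Y−K) with t = -1, so KB:BY = t:(1−t) = -1:2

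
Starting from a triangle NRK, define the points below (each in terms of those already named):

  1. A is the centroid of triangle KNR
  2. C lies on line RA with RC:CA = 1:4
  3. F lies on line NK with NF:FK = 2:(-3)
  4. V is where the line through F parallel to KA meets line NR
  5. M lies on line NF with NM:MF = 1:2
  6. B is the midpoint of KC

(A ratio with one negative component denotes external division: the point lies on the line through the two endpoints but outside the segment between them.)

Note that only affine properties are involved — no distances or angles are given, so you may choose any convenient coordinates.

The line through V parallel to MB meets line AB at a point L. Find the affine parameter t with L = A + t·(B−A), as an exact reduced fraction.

Set N = (0, 0), R = (1, 0), K = (0, 1); any affine frame gives the same invariant.
1. A is the centroid of triangle KNR ⇒ A = (1/3, 1/3)
2. C lies on line RA with RC:CA = 1:4 ⇒ C = (13/15, 1/15)
3. F lies on line NK with NF:FK = 2:(-3) ⇒ F = (0, -2)
4. V is where the line through F parallel to KA meets line NR ⇒ V = (-1, 0)
5. M lies on line NF with NM:MF = 1:2 ⇒ M = (0, -2/3)
6. B is the midpoint of KC ⇒ B = (13/30, 8/15)
through V parallel to MB: direction (13/30, 6/5); meets AB at L = (-121/30, -42/5)
L = A + t·(B−A) with t = -131/3

t = -131/3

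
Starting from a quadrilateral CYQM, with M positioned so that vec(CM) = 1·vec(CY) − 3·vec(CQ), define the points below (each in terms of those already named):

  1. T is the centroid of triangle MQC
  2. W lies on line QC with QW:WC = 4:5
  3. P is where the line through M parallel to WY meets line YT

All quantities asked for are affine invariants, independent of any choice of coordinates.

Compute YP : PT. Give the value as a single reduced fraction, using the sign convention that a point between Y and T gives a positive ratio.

Choose coordinates C = (0, 0), Y = (1, 0), Q = (0, 1), M = (1, -3).
1. T is the centroid of triangle MQC ⇒ T = (1/3, -2/3)
2. W lies on line QC with QW:WC = 4:5 ⇒ W = (0, 5/9)
3. P is where the line through M parallel to WY meets line YT ⇒ P = (-13/14, -27/14)
P = Y + t·(T−Y) with t = 81/28, so YP:PT = t:(1−t) = 81/28:-53/28

YP:PT = -81/53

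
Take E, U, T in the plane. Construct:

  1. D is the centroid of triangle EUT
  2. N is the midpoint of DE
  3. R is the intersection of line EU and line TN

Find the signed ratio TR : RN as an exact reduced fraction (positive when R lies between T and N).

Assign E = (0, 0), U = (1, 0), T = (0, 1) — the answer is frame-independent, so this choice is without loss of generality.
1. D is the centroid of triangle EUT ⇒ D = (1/3, 1/3)
2. N is the midpoint of DE ⇒ N = (1/6, 1/6)
3. R is the intersection of line EU and line TN ⇒ R = (1/5, 0)
R = T + t·(N−T) with t = 6/5, so TR:RN = t:(1−t) = 6/5:-1/5

TR:RN = -6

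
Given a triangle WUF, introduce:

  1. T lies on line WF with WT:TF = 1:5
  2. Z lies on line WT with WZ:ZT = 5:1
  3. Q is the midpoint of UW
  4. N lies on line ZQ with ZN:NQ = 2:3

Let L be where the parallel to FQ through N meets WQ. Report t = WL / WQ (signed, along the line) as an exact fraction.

Set W = (0, 0), U = (1, 0), F = (0, 1); any affine frame gives the same invariant.
1. T lies on line WF with WT:TF = 1:5 ⇒ T = (0, 1/6)
2. Z lies on line WT with WZ:ZT = 5:1 ⇒ Z = (0, 5/36)
3. Q is the midpoint of UW ⇒ Q = (1/2, 0)
4. N lies on line ZQ with ZN:NQ = 2:3 ⇒ N = (1/5, 1/12)
through N parallel to FQ: direction (1/2, -1); meets WQ at L = (29/120, 0)
L = W + t·(Q−W) with t = 29/60

t = 29/60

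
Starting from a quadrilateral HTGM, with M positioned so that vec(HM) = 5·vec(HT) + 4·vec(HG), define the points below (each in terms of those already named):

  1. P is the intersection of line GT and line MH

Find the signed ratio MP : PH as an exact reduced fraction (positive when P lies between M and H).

MP:PH = 8

Work in coordinates with H = (0, 0), T = (1, 0), G = (0, 1), M = (5, 4).
1. P is the intersection of line GT and line MH ⇒ P = (5/9, 4/9)
P = M + t·(H−M) with t = 8/9, so MP:PH = t:(1−t) = 8/9:1/9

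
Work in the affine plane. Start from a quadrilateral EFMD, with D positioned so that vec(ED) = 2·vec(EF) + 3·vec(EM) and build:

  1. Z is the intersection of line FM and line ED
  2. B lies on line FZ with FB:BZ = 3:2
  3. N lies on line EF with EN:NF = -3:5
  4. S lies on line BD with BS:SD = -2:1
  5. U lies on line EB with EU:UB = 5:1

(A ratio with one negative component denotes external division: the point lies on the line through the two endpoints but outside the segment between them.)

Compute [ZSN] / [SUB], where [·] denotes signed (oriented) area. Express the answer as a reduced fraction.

Assign E = (0, 0), F = (1, 0), M = (0, 1), D = (2, 3) — the answer is frame-independent, so this choice is without loss of generality.
1. Z is the intersection of line FM and line ED ⇒ Z = (2/5, 3/5)
2. B lies on line FZ with FB:BZ = 3:2 ⇒ B = (16/25, 9/25)
3. N lies on line EF with EN:NF = -3:5 ⇒ N = (-3/2, 0)
4. S lies on line BD with BS:SD = -2:1 ⇒ S = (84/25, 141/25)
5. U lies on line EB with EU:UB = 5:1 ⇒ U = (8/15, 3/10)
2·[ZSN] = 39/5, 2·[SUB] = 2/5
[ZSN]:[SUB] = 39/5:2/5 = 39/2

[ZSN]:[SUB] = 39/2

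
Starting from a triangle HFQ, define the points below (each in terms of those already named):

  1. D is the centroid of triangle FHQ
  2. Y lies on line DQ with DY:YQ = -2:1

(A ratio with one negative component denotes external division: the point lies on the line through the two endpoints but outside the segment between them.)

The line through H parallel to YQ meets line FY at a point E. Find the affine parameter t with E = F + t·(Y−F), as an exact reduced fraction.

t = 2

Assign H = (0, 0), F = (1, 0), Q = (0, 1) — the answer is frame-independent, so this choice is without loss of generality.
1. D is the centroid of triangle FHQ ⇒ D = (1/3, 1/3)
2. Y lies on line DQ with DY:YQ = -2:1 ⇒ Y = (-1/3, 5/3)
through H parallel to YQ: direction (1/3, -2/3); meets FY at E = (-5/3, 10/3)
E = F + t·(Y−F) with t = 2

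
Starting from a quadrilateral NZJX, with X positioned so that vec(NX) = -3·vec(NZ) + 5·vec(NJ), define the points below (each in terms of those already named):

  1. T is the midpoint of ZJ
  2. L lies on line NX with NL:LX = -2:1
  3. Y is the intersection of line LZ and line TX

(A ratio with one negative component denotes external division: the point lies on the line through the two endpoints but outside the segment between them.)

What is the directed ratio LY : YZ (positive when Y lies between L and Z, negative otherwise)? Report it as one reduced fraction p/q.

LY:YZ = -8

Set N = (0, 0), Z = (1, 0), J = (0, 1), X = (-3, 5); any affine frame gives the same invariant.
1. T is the midpoint of ZJ ⇒ T = (1/2, 1/2)
2. L lies on line NX with NL:LX = -2:1 ⇒ L = (-6, 10)
3. Y is the intersection of line LZ and line TX ⇒ Y = (2, -10/7)
Y = L + t·(Z−L) with t = 8/7, so LY:YZ = t:(1−t) = 8/7:-1/7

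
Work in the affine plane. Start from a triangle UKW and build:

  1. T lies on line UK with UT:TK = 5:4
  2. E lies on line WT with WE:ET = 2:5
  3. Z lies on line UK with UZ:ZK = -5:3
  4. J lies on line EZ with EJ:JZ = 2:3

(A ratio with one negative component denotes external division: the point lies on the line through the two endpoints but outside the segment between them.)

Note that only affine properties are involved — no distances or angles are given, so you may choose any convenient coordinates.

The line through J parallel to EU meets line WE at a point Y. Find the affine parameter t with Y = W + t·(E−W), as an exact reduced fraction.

Work in coordinates with U = (0, 0), K = (1, 0), W = (0, 1).
1. T lies on line UK with UT:TK = 5:4 ⇒ T = (5/9, 0)
2. E lies on line WT with WE:ET = 2:5 ⇒ E = (10/63, 5/7)
3. Z lies on line UK with UZ:ZK = -5:3 ⇒ Z = (5/2, 0)
4. J lies on line EZ with EJ:JZ = 2:3 ⇒ J = (23/21, 3/7)
through J parallel to EU: direction (-10/63, -5/7); meets WE at Y = (55/63, -4/7)
Y = W + t·(E−W) with t = 11/2

t = 11/2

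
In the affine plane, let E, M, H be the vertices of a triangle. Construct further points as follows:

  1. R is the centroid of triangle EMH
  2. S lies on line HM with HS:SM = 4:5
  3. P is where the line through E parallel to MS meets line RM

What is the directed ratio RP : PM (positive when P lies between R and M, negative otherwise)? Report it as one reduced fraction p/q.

Set E = (0, 0), M = (1, 0), H = (0, 1); any affine frame gives the same invariant.
1. R is the centroid of triangle EMH ⇒ R = (1/3, 1/3)
2. S lies on line HM with HS:SM = 4:5 ⇒ S = (4/9, 5/9)
3. P is where the line through E parallel to MS meets line RM ⇒ P = (-1, 1)
P = R + t·(M−R) with t = -2, so RP:PM = t:(1−t) = -2:3

RP:PM = -2/3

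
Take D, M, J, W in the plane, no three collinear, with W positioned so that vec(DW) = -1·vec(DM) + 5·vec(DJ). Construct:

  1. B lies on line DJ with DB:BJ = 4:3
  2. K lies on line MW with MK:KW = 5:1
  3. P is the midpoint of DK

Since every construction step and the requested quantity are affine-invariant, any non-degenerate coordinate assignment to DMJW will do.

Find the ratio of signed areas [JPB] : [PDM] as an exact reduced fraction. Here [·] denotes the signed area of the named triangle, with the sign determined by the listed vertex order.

[JPB]:[PDM] = 12/175

Set D = (0, 0), M = (1, 0), J = (0, 1), W = (-1, 5); any affine frame gives the same invariant.
1. B lies on line DJ with DB:BJ = 4:3 ⇒ B = (0, 4/7)
2. K lies on line MW with MK:KW = 5:1 ⇒ K = (-2/3, 25/6)
3. P is the midpoint of DK ⇒ P = (-1/3, 25/12)
2·[JPB] = 1/7, 2·[PDM] = 25/12
[JPB]:[PDM] = 1/7:25/12 = 12/175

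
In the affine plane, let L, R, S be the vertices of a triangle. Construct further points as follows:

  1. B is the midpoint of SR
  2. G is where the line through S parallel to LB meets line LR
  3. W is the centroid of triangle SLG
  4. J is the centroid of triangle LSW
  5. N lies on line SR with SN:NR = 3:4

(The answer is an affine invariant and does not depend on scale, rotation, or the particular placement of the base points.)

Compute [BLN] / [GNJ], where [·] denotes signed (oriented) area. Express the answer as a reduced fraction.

Choose coordinates L = (0, 0), R = (1, 0), S = (0, 1).
1. B is the midpoint of SR ⇒ B = (1/2, 1/2)
2. G is where the line through S parallel to LB meets line LR ⇒ G = (-1, 0)
3. W is the centroid of triangle SLG ⇒ W = (-1/3, 1/3)
4. J is the centroid of triangle LSW ⇒ J = (-1/9, 4/9)
5. N lies on line SR with SN:NR = 3:4 ⇒ N = (3/7, 4/7)
2·[BLN] = -1/14, 2·[GNJ] = 8/63
[BLN]:[GNJ] = -1/14:8/63 = -9/16

[BLN]:[GNJ] = -9/16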